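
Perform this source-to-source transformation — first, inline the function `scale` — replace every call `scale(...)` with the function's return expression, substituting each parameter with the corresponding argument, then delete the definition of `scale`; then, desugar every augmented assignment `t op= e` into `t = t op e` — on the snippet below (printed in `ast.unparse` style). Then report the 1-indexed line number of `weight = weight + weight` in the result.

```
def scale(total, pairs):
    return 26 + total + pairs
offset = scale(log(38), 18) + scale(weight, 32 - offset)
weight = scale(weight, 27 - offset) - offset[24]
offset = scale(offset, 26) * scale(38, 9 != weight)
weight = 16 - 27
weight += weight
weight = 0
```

Transformed code:
offset = 26 + log(38) + 18 + (26 + weight + (32 - offset))
weight = 26 + weight + (27 - offset) - offset[24]
offset = (26 + offset + 26) * (26 + 38 + (9 != weight))
weight = 16 - 27
weight = weight + weight
weight = 0

5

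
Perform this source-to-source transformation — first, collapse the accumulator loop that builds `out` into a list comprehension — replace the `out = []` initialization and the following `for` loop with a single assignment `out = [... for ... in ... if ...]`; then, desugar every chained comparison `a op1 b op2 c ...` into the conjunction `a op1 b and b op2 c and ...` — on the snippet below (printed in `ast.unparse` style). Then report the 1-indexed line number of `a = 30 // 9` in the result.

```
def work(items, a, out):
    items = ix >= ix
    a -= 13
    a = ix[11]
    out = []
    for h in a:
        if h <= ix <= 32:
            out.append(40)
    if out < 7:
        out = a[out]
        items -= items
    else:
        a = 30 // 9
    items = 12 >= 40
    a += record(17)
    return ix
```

Transformed code:
def work(items, a, out):
    items = ix >= ix
    a -= 13
    a = ix[11]
    out = [40 for h in a if h <= ix and ix <= 32]
    if out < 7:
        out = a[out]
        items -= items
    else:
        a = 30 // 9
    items = 12 >= 40
    a += record(17)
    return ix

10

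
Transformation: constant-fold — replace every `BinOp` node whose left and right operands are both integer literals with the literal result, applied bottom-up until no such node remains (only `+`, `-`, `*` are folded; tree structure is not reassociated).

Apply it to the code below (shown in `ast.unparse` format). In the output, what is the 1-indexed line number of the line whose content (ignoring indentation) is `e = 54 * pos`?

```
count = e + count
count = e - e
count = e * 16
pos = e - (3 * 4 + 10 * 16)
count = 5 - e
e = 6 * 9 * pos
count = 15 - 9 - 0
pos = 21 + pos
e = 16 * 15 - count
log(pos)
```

6

Transformed code:
count = e + count
count = e - e
count = e * 16
pos = e - 172
count = 5 - e
e = 54 * pos
count = 6
pos = 21 + pos
e = 240 - count
log(pos)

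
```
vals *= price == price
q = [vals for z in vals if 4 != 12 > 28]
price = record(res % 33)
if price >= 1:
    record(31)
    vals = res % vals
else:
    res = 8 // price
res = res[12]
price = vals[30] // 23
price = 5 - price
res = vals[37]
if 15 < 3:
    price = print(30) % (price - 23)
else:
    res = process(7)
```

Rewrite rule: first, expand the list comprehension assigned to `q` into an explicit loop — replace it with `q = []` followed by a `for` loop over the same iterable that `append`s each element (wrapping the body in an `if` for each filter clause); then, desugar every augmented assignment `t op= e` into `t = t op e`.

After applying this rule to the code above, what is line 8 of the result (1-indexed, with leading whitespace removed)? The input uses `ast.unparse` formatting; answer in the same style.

record(31)

Transformed code:
vals = vals * (price == price)
q = []
for z in vals:
    if 4 != 12 > 28:
        q.append(vals)
price = record(res % 33)
if price >= 1:
    record(31)
    vals = res % vals
else:
    res = 8 // price
res = res[12]
price = vals[30] // 23
price = 5 - price
res = vals[37]
if 15 < 3:
    price = print(30) % (price - 23)
else:
    res = process(7)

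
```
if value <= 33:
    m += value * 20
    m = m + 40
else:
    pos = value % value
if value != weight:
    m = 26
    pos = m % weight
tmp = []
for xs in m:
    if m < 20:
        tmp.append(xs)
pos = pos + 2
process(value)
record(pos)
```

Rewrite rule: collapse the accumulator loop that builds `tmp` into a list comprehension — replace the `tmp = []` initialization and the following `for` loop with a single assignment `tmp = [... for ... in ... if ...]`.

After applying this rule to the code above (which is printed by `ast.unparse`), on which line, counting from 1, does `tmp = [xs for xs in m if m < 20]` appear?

Transformed code:
if value <= 33:
    m += value * 20
    m = m + 40
else:
    pos = value % value
if value != weight:
    m = 26
    pos = m % weight
tmp = [xs for xs in m if m < 20]
pos = pos + 2
process(value)
record(pos)

9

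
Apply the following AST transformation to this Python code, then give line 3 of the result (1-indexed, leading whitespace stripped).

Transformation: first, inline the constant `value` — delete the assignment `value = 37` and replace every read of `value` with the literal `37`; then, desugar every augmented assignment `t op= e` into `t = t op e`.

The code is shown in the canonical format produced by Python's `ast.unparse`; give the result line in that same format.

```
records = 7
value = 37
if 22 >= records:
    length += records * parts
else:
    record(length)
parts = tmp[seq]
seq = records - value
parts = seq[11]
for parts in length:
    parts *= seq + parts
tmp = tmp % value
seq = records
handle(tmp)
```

length = length + records * parts

Transformed code:
records = 7
if 22 >= records:
    length = length + records * parts
else:
    record(length)
parts = tmp[seq]
seq = records - 37
parts = seq[11]
for parts in length:
    parts = parts * (seq + parts)
tmp = tmp % 37
seq = records
handle(tmp)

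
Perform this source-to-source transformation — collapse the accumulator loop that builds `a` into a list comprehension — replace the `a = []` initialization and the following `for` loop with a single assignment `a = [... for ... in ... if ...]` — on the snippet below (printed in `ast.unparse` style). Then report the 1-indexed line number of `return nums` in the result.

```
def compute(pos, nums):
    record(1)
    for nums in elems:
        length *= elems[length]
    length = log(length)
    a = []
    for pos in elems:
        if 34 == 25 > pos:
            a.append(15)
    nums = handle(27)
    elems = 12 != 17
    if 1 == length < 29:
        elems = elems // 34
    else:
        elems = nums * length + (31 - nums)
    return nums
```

13

Transformed code:
def compute(pos, nums):
    record(1)
    for nums in elems:
        length *= elems[length]
    length = log(length)
    a = [15 for pos in elems if 34 == 25 > pos]
    nums = handle(27)
    elems = 12 != 17
    if 1 == length < 29:
        elems = elems // 34
    else:
        elems = nums * length + (31 - nums)
    return nums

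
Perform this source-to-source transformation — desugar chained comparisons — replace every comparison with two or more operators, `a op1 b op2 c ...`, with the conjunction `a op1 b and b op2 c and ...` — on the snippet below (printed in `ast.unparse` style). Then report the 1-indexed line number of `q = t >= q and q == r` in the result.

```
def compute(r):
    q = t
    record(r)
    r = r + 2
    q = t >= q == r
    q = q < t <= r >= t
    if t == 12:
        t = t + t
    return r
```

5

Transformed code:
def compute(r):
    q = t
    record(r)
    r = r + 2
    q = t >= q and q == r
    q = q < t and t <= r and (r >= t)
    if t == 12:
        t = t + t
    return r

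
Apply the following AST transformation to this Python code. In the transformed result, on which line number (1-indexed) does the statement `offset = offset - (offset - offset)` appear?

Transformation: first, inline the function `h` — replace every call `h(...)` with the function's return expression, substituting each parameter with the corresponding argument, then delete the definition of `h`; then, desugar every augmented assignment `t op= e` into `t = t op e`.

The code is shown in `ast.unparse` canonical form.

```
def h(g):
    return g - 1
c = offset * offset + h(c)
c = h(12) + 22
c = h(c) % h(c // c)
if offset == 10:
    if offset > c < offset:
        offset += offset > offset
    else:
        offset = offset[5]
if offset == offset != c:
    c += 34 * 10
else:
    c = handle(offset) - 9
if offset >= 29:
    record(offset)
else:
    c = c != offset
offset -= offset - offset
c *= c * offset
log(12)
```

17

Transformed code:
c = offset * offset + (c - 1)
c = 12 - 1 + 22
c = (c - 1) % (c // c - 1)
if offset == 10:
    if offset > c < offset:
        offset = offset + (offset > offset)
    else:
        offset = offset[5]
if offset == offset != c:
    c = c + 34 * 10
else:
    c = handle(offset) - 9
if offset >= 29:
    record(offset)
else:
    c = c != offset
offset = offset - (offset - offset)
c = c * (c * offset)
log(12)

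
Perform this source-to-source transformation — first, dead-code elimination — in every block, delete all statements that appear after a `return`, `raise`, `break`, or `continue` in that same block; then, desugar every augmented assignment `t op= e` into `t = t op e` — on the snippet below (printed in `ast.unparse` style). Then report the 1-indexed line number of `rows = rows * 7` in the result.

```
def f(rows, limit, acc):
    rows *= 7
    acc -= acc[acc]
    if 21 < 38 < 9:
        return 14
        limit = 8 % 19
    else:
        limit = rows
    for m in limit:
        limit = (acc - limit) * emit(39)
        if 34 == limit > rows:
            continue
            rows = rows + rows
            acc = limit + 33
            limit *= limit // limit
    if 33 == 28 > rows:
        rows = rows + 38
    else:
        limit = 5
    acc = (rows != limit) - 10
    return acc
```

Transformed code:
def f(rows, limit, acc):
    rows = rows * 7
    acc = acc - acc[acc]
    if 21 < 38 < 9:
        return 14
    else:
        limit = rows
    for m in limit:
        limit = (acc - limit) * emit(39)
        if 34 == limit > rows:
            continue
    if 33 == 28 > rows:
        rows = rows + 38
    else:
        limit = 5
    acc = (rows != limit) - 10
    return acc

2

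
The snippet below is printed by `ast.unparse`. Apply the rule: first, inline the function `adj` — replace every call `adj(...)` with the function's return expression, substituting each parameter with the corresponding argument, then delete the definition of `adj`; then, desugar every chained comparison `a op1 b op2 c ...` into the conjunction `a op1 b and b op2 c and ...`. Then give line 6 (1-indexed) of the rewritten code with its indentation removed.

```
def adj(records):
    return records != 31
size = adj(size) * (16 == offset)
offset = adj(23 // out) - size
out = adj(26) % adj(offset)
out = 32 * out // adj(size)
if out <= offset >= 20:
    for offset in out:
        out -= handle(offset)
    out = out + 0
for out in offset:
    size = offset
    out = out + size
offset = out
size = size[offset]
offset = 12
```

Transformed code:
size = (size != 31) * (16 == offset)
offset = (23 // out != 31) - size
out = (26 != 31) % (offset != 31)
out = 32 * out // (size != 31)
if out <= offset and offset >= 20:
    for offset in out:
        out -= handle(offset)
    out = out + 0
for out in offset:
    size = offset
    out = out + size
offset = out
size = size[offset]
offset = 12

for offset in out:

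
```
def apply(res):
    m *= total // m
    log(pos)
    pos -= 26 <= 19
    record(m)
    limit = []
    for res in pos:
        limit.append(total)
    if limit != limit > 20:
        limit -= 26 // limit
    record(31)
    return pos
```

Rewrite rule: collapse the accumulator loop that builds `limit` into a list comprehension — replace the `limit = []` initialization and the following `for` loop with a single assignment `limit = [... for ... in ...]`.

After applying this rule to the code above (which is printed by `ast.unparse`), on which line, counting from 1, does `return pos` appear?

10

Transformed code:
def apply(res):
    m *= total // m
    log(pos)
    pos -= 26 <= 19
    record(m)
    limit = [total for res in pos]
    if limit != limit > 20:
        limit -= 26 // limit
    record(31)
    return pos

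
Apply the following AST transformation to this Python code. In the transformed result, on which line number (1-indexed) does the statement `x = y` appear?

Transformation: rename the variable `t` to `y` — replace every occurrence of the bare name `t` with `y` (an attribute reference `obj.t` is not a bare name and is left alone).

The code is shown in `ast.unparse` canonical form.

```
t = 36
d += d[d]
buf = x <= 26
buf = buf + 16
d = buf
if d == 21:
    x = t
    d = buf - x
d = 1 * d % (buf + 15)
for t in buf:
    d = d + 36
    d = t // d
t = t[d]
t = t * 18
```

7

Transformed code:
y = 36
d += d[d]
buf = x <= 26
buf = buf + 16
d = buf
if d == 21:
    x = y
    d = buf - x
d = 1 * d % (buf + 15)
for y in buf:
    d = d + 36
    d = y // d
y = y[d]
y = y * 18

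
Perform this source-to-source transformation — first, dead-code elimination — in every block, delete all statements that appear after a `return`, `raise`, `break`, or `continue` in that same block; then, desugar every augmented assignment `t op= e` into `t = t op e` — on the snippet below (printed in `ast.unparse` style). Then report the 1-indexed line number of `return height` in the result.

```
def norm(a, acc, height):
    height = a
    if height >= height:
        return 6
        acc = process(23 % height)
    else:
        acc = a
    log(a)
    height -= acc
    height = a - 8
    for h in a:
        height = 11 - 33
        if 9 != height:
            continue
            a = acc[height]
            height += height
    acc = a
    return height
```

15

Transformed code:
def norm(a, acc, height):
    height = a
    if height >= height:
        return 6
    else:
        acc = a
    log(a)
    height = height - acc
    height = a - 8
    for h in a:
        height = 11 - 33
        if 9 != height:
            continue
    acc = a
    return height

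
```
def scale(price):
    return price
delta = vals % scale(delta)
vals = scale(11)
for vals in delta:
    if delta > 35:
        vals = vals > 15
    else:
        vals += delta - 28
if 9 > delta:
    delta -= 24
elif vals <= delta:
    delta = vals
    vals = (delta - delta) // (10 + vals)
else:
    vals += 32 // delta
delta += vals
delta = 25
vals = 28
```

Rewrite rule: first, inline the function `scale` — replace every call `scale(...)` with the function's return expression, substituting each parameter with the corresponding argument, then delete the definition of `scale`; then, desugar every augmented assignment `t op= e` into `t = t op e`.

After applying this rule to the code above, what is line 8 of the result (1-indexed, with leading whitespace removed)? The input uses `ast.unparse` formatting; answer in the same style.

Transformed code:
delta = vals % delta
vals = 11
for vals in delta:
    if delta > 35:
        vals = vals > 15
    else:
        vals = vals + (delta - 28)
if 9 > delta:
    delta = delta - 24
elif vals <= delta:
    delta = vals
    vals = (delta - delta) // (10 + vals)
else:
    vals = vals + 32 // delta
delta = delta + vals
delta = 25
vals = 28

if 9 > delta:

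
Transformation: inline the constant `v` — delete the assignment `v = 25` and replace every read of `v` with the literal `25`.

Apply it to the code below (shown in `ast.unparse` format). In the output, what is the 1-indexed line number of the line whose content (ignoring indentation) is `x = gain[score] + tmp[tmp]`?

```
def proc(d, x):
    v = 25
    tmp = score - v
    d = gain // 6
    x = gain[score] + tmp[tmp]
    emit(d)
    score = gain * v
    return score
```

Transformed code:
def proc(d, x):
    tmp = score - 25
    d = gain // 6
    x = gain[score] + tmp[tmp]
    emit(d)
    score = gain * 25
    return score

4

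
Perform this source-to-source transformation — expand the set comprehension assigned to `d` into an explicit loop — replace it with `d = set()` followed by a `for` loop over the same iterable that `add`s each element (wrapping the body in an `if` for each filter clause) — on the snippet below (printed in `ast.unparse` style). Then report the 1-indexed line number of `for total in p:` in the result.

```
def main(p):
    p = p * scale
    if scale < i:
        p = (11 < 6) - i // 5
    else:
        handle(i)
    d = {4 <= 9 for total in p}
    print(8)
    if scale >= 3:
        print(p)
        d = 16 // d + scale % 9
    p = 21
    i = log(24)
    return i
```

Transformed code:
def main(p):
    p = p * scale
    if scale < i:
        p = (11 < 6) - i // 5
    else:
        handle(i)
    d = set()
    for total in p:
        d.add(4 <= 9)
    print(8)
    if scale >= 3:
        print(p)
        d = 16 // d + scale % 9
    p = 21
    i = log(24)
    return i

8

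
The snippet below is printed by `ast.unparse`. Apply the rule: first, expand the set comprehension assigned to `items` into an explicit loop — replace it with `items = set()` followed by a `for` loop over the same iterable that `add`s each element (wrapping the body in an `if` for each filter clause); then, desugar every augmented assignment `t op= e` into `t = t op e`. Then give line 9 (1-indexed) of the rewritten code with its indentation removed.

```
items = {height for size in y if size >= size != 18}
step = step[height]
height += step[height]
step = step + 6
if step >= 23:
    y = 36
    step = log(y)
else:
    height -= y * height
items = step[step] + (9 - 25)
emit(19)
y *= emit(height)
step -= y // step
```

y = 36

Transformed code:
items = set()
for size in y:
    if size >= size != 18:
        items.add(height)
step = step[height]
height = height + step[height]
step = step + 6
if step >= 23:
    y = 36
    step = log(y)
else:
    height = height - y * height
items = step[step] + (9 - 25)
emit(19)
y = y * emit(height)
step = step - y // step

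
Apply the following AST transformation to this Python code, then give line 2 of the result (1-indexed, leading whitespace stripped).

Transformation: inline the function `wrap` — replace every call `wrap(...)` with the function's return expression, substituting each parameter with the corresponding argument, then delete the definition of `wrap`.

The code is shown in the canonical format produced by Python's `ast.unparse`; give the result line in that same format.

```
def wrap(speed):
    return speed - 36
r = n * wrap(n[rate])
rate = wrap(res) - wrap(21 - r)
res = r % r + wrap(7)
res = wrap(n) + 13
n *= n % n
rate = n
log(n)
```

Transformed code:
r = n * (n[rate] - 36)
rate = res - 36 - (21 - r - 36)
res = r % r + (7 - 36)
res = n - 36 + 13
n *= n % n
rate = n
log(n)

rate = res - 36 - (21 - r - 36)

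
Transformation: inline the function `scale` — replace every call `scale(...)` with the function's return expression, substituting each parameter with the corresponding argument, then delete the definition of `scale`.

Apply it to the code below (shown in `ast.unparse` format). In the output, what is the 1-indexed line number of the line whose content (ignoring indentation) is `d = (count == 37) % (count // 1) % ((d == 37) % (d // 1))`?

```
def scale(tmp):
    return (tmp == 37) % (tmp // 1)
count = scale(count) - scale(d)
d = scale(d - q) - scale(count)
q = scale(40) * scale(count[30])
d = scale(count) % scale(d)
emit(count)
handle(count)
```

4

Transformed code:
count = (count == 37) % (count // 1) - (d == 37) % (d // 1)
d = (d - q == 37) % ((d - q) // 1) - (count == 37) % (count // 1)
q = (40 == 37) % (40 // 1) * ((count[30] == 37) % (count[30] // 1))
d = (count == 37) % (count // 1) % ((d == 37) % (d // 1))
emit(count)
handle(count)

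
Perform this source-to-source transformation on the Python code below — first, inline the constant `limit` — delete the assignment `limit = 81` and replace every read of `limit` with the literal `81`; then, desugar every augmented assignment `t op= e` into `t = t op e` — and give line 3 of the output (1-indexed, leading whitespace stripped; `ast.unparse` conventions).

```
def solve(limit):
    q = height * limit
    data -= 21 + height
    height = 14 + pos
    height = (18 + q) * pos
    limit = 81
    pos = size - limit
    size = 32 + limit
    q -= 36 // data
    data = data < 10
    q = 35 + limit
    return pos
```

data = data - (21 + height)

Transformed code:
def solve(limit):
    q = height * 81
    data = data - (21 + height)
    height = 14 + pos
    height = (18 + q) * pos
    pos = size - 81
    size = 32 + 81
    q = q - 36 // data
    data = data < 10
    q = 35 + 81
    return pos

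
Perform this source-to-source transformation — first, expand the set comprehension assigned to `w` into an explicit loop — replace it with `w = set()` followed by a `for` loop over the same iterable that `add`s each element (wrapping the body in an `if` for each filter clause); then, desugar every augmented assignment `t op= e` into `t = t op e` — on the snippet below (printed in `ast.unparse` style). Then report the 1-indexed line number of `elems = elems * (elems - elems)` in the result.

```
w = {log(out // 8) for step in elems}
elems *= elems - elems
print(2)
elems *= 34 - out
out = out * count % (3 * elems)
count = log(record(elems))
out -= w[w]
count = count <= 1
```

Transformed code:
w = set()
for step in elems:
    w.add(log(out // 8))
elems = elems * (elems - elems)
print(2)
elems = elems * (34 - out)
out = out * count % (3 * elems)
count = log(record(elems))
out = out - w[w]
count = count <= 1

4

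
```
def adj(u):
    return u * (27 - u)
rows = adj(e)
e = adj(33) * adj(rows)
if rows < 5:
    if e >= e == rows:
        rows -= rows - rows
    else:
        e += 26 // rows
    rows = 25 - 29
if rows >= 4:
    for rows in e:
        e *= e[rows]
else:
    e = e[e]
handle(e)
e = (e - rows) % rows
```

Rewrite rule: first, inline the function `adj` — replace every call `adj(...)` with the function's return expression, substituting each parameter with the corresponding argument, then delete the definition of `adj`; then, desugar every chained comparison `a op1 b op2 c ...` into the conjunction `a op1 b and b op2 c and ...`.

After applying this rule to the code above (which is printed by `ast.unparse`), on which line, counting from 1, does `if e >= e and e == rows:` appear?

Transformed code:
rows = e * (27 - e)
e = 33 * (27 - 33) * (rows * (27 - rows))
if rows < 5:
    if e >= e and e == rows:
        rows -= rows - rows
    else:
        e += 26 // rows
    rows = 25 - 29
if rows >= 4:
    for rows in e:
        e *= e[rows]
else:
    e = e[e]
handle(e)
e = (e - rows) % rows

4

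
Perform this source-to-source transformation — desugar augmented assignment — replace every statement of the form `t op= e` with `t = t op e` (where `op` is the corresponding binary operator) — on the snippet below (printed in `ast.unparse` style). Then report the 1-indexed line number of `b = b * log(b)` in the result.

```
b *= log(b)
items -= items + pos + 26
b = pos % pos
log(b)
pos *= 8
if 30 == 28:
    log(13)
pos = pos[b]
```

1

Transformed code:
b = b * log(b)
items = items - (items + pos + 26)
b = pos % pos
log(b)
pos = pos * 8
if 30 == 28:
    log(13)
pos = pos[b]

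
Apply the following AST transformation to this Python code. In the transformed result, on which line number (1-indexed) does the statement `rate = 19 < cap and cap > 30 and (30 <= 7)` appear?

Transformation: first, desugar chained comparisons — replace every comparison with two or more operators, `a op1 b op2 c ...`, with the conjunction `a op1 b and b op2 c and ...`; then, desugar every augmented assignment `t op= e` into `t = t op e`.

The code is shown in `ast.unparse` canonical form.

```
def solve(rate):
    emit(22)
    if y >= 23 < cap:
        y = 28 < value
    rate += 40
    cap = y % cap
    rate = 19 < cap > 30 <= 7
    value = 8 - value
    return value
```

Transformed code:
def solve(rate):
    emit(22)
    if y >= 23 and 23 < cap:
        y = 28 < value
    rate = rate + 40
    cap = y % cap
    rate = 19 < cap and cap > 30 and (30 <= 7)
    value = 8 - value
    return value

7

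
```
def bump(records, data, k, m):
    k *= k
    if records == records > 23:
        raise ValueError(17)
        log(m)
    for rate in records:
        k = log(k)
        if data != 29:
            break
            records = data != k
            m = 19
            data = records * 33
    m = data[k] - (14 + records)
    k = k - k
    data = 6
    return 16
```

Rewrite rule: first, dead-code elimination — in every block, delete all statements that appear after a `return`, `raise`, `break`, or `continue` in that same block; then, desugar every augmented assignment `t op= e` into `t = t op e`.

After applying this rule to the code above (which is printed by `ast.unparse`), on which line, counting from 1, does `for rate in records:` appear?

Transformed code:
def bump(records, data, k, m):
    k = k * k
    if records == records > 23:
        raise ValueError(17)
    for rate in records:
        k = log(k)
        if data != 29:
            break
    m = data[k] - (14 + records)
    k = k - k
    data = 6
    return 16

5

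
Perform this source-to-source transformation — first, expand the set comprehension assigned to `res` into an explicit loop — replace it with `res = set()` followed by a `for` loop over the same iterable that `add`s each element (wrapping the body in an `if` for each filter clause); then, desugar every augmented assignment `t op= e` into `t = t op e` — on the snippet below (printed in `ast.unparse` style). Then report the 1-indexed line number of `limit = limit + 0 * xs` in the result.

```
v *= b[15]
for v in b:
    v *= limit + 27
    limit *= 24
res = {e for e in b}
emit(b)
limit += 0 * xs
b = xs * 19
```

9

Transformed code:
v = v * b[15]
for v in b:
    v = v * (limit + 27)
    limit = limit * 24
res = set()
for e in b:
    res.add(e)
emit(b)
limit = limit + 0 * xs
b = xs * 19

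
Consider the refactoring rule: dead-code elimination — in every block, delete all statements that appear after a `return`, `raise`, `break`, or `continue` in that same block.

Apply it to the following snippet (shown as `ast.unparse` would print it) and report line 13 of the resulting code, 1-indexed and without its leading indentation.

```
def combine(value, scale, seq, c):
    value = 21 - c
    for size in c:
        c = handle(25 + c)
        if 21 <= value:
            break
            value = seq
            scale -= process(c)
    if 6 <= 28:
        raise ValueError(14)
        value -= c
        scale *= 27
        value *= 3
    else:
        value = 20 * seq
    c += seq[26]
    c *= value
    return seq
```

Transformed code:
def combine(value, scale, seq, c):
    value = 21 - c
    for size in c:
        c = handle(25 + c)
        if 21 <= value:
            break
    if 6 <= 28:
        raise ValueError(14)
    else:
        value = 20 * seq
    c += seq[26]
    c *= value
    return seq

return seq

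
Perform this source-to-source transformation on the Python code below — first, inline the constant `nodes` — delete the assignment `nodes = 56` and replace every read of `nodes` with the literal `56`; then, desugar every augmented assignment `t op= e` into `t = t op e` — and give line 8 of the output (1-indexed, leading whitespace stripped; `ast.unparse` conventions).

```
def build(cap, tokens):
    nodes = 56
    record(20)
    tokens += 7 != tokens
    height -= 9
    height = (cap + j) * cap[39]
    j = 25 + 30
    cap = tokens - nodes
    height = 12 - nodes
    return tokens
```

height = 12 - 56

Transformed code:
def build(cap, tokens):
    record(20)
    tokens = tokens + (7 != tokens)
    height = height - 9
    height = (cap + j) * cap[39]
    j = 25 + 30
    cap = tokens - 56
    height = 12 - 56
    return tokens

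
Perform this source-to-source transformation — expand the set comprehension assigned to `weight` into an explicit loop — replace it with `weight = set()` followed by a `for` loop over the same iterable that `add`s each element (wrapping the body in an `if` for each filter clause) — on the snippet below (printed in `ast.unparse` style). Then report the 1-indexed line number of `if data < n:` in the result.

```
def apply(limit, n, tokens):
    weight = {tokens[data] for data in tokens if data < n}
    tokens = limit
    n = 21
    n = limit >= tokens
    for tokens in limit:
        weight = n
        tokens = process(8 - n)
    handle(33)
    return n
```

Transformed code:
def apply(limit, n, tokens):
    weight = set()
    for data in tokens:
        if data < n:
            weight.add(tokens[data])
    tokens = limit
    n = 21
    n = limit >= tokens
    for tokens in limit:
        weight = n
        tokens = process(8 - n)
    handle(33)
    return n

4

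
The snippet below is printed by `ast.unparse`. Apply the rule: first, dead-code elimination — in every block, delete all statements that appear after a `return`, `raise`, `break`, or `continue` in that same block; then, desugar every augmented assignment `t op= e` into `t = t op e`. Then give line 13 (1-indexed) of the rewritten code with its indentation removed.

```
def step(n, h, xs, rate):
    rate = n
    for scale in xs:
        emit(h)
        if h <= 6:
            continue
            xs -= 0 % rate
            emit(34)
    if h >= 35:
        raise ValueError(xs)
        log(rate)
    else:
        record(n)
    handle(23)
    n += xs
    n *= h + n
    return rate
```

n = n * (h + n)

Transformed code:
def step(n, h, xs, rate):
    rate = n
    for scale in xs:
        emit(h)
        if h <= 6:
            continue
    if h >= 35:
        raise ValueError(xs)
    else:
        record(n)
    handle(23)
    n = n + xs
    n = n * (h + n)
    return rate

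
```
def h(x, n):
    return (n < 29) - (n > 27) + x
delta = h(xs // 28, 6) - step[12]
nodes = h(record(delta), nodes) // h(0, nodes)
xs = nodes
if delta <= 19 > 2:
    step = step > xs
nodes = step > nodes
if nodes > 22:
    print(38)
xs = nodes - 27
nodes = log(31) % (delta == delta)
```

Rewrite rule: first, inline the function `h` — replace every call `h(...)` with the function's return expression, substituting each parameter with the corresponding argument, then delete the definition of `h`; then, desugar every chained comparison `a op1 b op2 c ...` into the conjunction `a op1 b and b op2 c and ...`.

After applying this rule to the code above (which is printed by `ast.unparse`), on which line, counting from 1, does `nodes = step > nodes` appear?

6

Transformed code:
delta = (6 < 29) - (6 > 27) + xs // 28 - step[12]
nodes = ((nodes < 29) - (nodes > 27) + record(delta)) // ((nodes < 29) - (nodes > 27) + 0)
xs = nodes
if delta <= 19 and 19 > 2:
    step = step > xs
nodes = step > nodes
if nodes > 22:
    print(38)
xs = nodes - 27
nodes = log(31) % (delta == delta)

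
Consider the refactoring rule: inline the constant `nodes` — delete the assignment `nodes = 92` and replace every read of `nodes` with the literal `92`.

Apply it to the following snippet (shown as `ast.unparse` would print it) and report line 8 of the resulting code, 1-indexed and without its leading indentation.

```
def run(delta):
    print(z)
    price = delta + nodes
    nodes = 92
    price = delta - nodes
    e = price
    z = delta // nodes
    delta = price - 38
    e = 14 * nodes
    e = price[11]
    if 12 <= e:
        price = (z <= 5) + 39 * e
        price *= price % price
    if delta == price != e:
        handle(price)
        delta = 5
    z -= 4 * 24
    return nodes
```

Transformed code:
def run(delta):
    print(z)
    price = delta + 92
    price = delta - 92
    e = price
    z = delta // 92
    delta = price - 38
    e = 14 * 92
    e = price[11]
    if 12 <= e:
        price = (z <= 5) + 39 * e
        price *= price % price
    if delta == price != e:
        handle(price)
        delta = 5
    z -= 4 * 24
    return 92

e = 14 * 92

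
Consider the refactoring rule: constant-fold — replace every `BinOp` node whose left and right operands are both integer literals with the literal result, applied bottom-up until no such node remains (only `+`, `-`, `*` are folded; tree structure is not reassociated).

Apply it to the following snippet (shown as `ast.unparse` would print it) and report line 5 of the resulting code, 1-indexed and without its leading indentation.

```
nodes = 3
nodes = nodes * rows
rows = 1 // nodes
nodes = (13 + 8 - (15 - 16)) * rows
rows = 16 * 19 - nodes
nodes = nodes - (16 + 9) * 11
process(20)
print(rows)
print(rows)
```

Transformed code:
nodes = 3
nodes = nodes * rows
rows = 1 // nodes
nodes = 22 * rows
rows = 304 - nodes
nodes = nodes - 275
process(20)
print(rows)
print(rows)

rows = 304 - nodes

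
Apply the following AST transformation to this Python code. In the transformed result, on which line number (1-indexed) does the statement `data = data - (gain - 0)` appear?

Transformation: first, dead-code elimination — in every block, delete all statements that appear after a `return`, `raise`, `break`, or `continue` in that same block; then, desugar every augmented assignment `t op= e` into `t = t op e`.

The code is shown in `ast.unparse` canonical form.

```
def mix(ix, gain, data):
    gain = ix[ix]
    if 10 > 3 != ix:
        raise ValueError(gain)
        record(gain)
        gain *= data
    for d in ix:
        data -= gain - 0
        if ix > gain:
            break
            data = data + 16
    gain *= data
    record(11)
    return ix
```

6

Transformed code:
def mix(ix, gain, data):
    gain = ix[ix]
    if 10 > 3 != ix:
        raise ValueError(gain)
    for d in ix:
        data = data - (gain - 0)
        if ix > gain:
            break
    gain = gain * data
    record(11)
    return ix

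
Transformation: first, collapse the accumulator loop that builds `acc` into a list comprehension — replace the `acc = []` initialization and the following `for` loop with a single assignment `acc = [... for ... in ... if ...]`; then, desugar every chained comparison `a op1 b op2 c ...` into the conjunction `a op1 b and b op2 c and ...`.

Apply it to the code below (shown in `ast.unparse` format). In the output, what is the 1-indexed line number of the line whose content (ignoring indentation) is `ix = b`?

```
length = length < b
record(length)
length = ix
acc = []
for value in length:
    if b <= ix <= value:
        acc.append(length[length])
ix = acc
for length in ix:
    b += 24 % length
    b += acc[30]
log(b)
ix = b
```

10

Transformed code:
length = length < b
record(length)
length = ix
acc = [length[length] for value in length if b <= ix and ix <= value]
ix = acc
for length in ix:
    b += 24 % length
    b += acc[30]
log(b)
ix = b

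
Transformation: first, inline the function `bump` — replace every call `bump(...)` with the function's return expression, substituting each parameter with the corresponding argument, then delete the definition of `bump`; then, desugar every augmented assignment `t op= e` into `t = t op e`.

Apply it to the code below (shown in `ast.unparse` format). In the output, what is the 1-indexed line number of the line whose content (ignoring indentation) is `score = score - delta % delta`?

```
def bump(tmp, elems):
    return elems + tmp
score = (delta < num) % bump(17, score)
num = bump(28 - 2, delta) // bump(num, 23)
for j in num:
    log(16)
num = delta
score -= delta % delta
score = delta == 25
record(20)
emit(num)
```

Transformed code:
score = (delta < num) % (score + 17)
num = (delta + (28 - 2)) // (23 + num)
for j in num:
    log(16)
num = delta
score = score - delta % delta
score = delta == 25
record(20)
emit(num)

6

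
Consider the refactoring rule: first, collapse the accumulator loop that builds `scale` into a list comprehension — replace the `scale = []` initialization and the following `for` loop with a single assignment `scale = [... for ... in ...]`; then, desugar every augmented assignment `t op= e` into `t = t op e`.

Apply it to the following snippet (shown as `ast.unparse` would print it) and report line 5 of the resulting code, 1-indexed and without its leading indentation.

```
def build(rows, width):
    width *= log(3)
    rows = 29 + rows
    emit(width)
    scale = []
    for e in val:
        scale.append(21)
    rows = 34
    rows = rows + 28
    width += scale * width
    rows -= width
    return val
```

Transformed code:
def build(rows, width):
    width = width * log(3)
    rows = 29 + rows
    emit(width)
    scale = [21 for e in val]
    rows = 34
    rows = rows + 28
    width = width + scale * width
    rows = rows - width
    return val

scale = [21 for e in val]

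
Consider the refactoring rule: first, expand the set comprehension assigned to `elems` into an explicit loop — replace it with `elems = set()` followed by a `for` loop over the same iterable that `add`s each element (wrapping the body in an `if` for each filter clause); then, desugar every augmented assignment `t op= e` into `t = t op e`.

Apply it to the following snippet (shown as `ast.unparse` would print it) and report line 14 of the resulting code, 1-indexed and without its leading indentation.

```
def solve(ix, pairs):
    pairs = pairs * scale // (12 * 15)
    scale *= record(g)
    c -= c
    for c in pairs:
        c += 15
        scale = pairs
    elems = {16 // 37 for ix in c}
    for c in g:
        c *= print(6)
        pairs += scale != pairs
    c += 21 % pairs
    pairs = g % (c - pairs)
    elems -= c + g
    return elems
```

Transformed code:
def solve(ix, pairs):
    pairs = pairs * scale // (12 * 15)
    scale = scale * record(g)
    c = c - c
    for c in pairs:
        c = c + 15
        scale = pairs
    elems = set()
    for ix in c:
        elems.add(16 // 37)
    for c in g:
        c = c * print(6)
        pairs = pairs + (scale != pairs)
    c = c + 21 % pairs
    pairs = g % (c - pairs)
    elems = elems - (c + g)
    return elems

c = c + 21 % pairs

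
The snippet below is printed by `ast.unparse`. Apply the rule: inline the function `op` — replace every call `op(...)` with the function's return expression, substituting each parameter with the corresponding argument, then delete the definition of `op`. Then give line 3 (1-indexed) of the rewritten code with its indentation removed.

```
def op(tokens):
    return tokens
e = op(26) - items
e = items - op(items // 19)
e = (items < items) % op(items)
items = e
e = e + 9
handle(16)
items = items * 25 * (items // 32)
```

e = (items < items) % items

Transformed code:
e = 26 - items
e = items - items // 19
e = (items < items) % items
items = e
e = e + 9
handle(16)
items = items * 25 * (items // 32)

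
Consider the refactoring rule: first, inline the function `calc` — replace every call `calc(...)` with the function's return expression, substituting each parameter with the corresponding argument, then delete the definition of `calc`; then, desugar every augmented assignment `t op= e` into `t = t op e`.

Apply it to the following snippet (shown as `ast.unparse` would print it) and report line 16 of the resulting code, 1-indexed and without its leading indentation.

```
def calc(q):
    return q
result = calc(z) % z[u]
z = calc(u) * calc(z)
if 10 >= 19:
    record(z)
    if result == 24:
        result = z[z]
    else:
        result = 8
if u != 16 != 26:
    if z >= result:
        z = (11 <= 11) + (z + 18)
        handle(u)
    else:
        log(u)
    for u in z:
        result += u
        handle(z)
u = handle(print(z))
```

result = result + u

Transformed code:
result = z % z[u]
z = u * z
if 10 >= 19:
    record(z)
    if result == 24:
        result = z[z]
    else:
        result = 8
if u != 16 != 26:
    if z >= result:
        z = (11 <= 11) + (z + 18)
        handle(u)
    else:
        log(u)
    for u in z:
        result = result + u
        handle(z)
u = handle(print(z))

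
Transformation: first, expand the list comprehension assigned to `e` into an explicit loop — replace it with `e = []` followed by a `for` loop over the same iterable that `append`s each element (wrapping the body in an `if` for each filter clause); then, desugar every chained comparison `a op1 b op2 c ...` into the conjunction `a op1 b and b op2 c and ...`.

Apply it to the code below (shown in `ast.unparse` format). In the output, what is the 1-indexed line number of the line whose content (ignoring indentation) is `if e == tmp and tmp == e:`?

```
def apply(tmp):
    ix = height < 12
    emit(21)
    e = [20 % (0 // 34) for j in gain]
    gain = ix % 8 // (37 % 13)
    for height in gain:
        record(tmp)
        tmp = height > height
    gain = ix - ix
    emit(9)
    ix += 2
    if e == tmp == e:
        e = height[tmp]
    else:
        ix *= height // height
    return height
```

Transformed code:
def apply(tmp):
    ix = height < 12
    emit(21)
    e = []
    for j in gain:
        e.append(20 % (0 // 34))
    gain = ix % 8 // (37 % 13)
    for height in gain:
        record(tmp)
        tmp = height > height
    gain = ix - ix
    emit(9)
    ix += 2
    if e == tmp and tmp == e:
        e = height[tmp]
    else:
        ix *= height // height
    return height

14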